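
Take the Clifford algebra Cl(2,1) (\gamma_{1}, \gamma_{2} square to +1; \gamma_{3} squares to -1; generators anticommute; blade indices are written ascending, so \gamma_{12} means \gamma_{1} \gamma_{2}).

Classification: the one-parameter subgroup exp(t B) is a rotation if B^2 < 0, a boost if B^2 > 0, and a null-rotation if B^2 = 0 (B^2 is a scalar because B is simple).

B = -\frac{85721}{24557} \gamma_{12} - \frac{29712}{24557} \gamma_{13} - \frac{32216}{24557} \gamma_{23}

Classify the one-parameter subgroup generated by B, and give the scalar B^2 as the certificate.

B^2 term by term: the squares give (-\frac{85721}{24557})^2*(\gamma_{12})^2 + (-\frac{29712}{24557})^2*(\gamma_{13})^2 + (-\frac{32216}{24557})^2*(\gamma_{23})^2 = \frac{7348089841}{603046249}*(-1) + \frac{882802944}{603046249}*(+1) + \frac{1037870656}{603046249}*(+1) = -9 (each basis 2-blade squares to minus the product of its generators' squares); cross terms between blades sharing an index anticommute and cancel. So B^2 = -9.
Answer: rotation, certificate B^2 = -9. Certificate logic: -9 is a conjugation-invariant scalar, so its sign fixes rotation versus boost versus null-rotation outright.


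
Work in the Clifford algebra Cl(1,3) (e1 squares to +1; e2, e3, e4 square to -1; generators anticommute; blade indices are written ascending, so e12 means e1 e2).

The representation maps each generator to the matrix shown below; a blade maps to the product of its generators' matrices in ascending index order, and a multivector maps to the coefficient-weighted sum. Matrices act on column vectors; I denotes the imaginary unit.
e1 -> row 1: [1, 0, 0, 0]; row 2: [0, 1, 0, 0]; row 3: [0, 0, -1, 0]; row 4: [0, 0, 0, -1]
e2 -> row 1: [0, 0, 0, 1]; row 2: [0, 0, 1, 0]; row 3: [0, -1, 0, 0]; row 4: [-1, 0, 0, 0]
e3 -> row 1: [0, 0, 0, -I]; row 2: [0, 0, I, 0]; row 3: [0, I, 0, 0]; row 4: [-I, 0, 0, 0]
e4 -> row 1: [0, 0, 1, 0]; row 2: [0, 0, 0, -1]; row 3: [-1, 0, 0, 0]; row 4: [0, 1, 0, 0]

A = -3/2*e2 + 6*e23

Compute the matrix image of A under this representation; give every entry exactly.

Bivector images (products of the table entries): rho(e23) = rho(e2)rho(e3) = row 1: [-I, 0, 0, 0]; row 2: [0, I, 0, 0]; row 3: [0, 0, -I, 0]; row 4: [0, 0, 0, I].
M = (-3/2)*rho(e2) + (6)*rho(e23), summed entrywise:
Answer: row 1: [-6*I, 0, 0, -3/2]; row 2: [0, 6*I, -3/2, 0]; row 3: [0, 3/2, -6*I, 0]; row 4: [3/2, 0, 0, 6*I]


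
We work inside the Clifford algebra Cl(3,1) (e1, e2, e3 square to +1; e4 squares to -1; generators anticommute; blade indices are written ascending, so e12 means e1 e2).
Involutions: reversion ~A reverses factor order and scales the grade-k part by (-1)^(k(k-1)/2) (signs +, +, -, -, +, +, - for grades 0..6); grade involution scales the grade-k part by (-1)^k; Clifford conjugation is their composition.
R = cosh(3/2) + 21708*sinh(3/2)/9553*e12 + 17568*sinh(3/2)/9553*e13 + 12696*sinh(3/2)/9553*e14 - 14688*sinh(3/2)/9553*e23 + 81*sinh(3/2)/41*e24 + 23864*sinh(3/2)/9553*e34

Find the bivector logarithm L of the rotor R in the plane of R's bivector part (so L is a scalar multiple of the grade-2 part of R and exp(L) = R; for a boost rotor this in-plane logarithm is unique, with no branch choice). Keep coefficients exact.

The scalar part of R is cosh(3/2), giving the rapidity magnitude (cosh is even); the bivector part supplies orientation, its quotient by sinh of the rapidity is the plane, and L = rapidity * plane — unique in that plane, since flipping both signs leaves L unchanged.
Concretely: cosh(rapidity) = cosh(3/2) gives rapidity = ±3/2, and since rapidity/sinh(rapidity) is even the sign is immaterial: L = (rapidity/sinh(rapidity)) * <R>_2 = (3/(2*sinh(3/2))) * <R>_2.
Answer: 32562/9553*e12 + 26352/9553*e13 + 19044/9553*e14 - 22032/9553*e23 + 243/82*e24 + 35796/9553*e34


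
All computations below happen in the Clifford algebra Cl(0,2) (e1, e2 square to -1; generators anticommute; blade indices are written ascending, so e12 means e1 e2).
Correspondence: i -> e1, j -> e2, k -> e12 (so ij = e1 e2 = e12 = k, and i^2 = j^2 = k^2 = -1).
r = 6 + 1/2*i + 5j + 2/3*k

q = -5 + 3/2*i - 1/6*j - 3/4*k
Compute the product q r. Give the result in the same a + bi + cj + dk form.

In blades: q = -5 + 3/2*e1 - 1/6*e2 - 3/4*e12, r = 6 + 1/2*e1 + 5*e2 + 2/3*e12.
Distribute q over r term by term (generator squares from the signature, products reordered to ascending indices): (-5)*r = -30 - 5/2*e1 - 25*e2 - 10/3*e12; (3/2*e1)*r = -3/4 + 9*e1 - e2 + 15/2*e12; (-1/6*e2)*r = 5/6 - 1/9*e1 - e2 + 1/12*e12; (-3/4*e12)*r = 1/2 + 15/4*e1 - 3/8*e2 - 9/2*e12.
Sum: -353/12 + 365/36*e1 - 219/8*e2 - 1/4*e12; translating back through the correspondence:
Answer: -353/12 + 365/36*i - 219/8*j - 1/4*k


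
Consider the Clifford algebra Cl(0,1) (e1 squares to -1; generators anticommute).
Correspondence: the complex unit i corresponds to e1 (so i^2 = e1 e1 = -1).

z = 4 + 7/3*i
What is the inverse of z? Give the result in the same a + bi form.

In blades: z = 4 + 7/3*e1.
With qbar = 4 - 7/3*e1 (scalar fixed, mapped units negated), z qbar = 193/9 (the sum of squared coefficients), so z^-1 = qbar / (193/9) = 36/193 - 21/193*e1; translating back:
Answer: 36/193 - 21/193*i


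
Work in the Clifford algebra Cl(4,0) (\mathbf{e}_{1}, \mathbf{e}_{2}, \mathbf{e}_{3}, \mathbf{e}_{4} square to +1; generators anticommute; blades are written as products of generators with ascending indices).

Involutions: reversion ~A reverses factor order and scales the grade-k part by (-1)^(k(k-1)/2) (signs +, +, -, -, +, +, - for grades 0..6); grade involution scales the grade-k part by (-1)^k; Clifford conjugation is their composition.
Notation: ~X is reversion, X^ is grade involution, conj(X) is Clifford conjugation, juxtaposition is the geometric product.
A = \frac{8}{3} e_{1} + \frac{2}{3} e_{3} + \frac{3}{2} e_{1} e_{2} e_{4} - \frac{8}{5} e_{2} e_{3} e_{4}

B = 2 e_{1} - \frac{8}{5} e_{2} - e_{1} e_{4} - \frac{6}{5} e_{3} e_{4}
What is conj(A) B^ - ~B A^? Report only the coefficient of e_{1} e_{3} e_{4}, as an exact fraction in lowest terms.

first term: \frac{16}{3} - \frac{171}{50} e_{2} + \frac{52}{15} e_{4} - \frac{64}{15} e_{1} e_{2} - \frac{4}{3} e_{1} e_{3} - \frac{12}{5} e_{1} e_{4} + \frac{16}{15} e_{2} e_{3} - 3 e_{2} e_{4} - \frac{64}{25} e_{3} e_{4} + \frac{1}{5} e_{1} e_{2} e_{3} + \frac{38}{15} e_{1} e_{3} e_{4} - \frac{16}{5} e_{1} e_{2} e_{3} e_{4}
second term: -\frac{16}{3} - \frac{171}{50} e_{2} + \frac{52}{15} e_{4} - \frac{64}{15} e_{1} e_{2} - \frac{4}{3} e_{1} e_{3} - \frac{12}{5} e_{1} e_{4} + \frac{16}{15} e_{2} e_{3} - 3 e_{2} e_{4} - \frac{64}{25} e_{3} e_{4} - \frac{1}{5} e_{1} e_{2} e_{3} - \frac{38}{15} e_{1} e_{3} e_{4} + \frac{16}{5} e_{1} e_{2} e_{3} e_{4}
Answer: \frac{76}{15}


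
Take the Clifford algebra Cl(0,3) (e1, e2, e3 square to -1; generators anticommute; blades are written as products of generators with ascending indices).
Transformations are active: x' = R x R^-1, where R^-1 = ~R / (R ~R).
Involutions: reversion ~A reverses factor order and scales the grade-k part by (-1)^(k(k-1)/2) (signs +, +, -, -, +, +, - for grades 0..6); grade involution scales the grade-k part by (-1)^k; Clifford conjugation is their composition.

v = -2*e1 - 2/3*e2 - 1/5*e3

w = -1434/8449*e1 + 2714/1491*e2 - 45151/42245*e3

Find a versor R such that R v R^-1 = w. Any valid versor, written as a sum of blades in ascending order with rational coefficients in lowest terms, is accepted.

Equal squares first: v^2 = w^2 = -1009/225. Then v + w = -18332/8449*e1 + 1720/1491*e2 - 10720/8449*e3 is a versor taking v to w, provided it is invertible.
Answer: -18332/8449*e1 + 1720/1491*e2 - 10720/8449*e3


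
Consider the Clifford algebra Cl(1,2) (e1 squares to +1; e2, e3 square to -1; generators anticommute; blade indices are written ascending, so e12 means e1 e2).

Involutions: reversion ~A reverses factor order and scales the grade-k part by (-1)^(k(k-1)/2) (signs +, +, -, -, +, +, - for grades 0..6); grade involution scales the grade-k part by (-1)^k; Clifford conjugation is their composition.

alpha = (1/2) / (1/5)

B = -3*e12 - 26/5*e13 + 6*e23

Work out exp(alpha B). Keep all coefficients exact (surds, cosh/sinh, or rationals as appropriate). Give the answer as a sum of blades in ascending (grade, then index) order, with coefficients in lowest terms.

B^2 term by term: the squares give (-3)^2*(e12)^2 + (-26/5)^2*(e13)^2 + (6)^2*(e23)^2 = 9*(+1) + 676/25*(+1) + 36*(-1) = 1/25 (each basis 2-blade squares to minus the product of its generators' squares); cross terms between blades sharing an index anticommute and cancel. So B^2 = 1/25.
B^2 = 1/25 — hyperbolic case — the even/odd split gives cosh and sinh: l = 1/5, alpha*l = 1/2, so exp(alpha B) = cosh(1/2) + (sinh(1/2)/(1/5))*B = cosh(1/2) + (5*sinh(1/2))*B.
Answer: cosh(1/2) - 15*sinh(1/2)*e12 - 26*sinh(1/2)*e13 + 30*sinh(1/2)*e23


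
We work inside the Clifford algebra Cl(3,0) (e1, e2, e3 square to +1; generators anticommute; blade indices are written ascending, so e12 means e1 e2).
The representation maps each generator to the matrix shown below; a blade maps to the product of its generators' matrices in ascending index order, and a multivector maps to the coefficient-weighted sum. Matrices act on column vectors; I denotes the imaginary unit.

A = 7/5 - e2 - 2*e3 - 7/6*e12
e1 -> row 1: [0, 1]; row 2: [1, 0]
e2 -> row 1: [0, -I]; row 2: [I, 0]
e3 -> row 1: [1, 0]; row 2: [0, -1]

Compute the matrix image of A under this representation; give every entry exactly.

Bivector images (products of the table entries): rho(e12) = rho(e1)rho(e2) = row 1: [I, 0]; row 2: [0, -I].
M = (7/5)*1 + (-1)*rho(e2) + (-2)*rho(e3) + (-7/6)*rho(e12), summed entrywise (1 is the identity matrix):
Answer: row 1: [-3/5 - 7*I/6, I]; row 2: [-I, 17/5 + 7*I/6]


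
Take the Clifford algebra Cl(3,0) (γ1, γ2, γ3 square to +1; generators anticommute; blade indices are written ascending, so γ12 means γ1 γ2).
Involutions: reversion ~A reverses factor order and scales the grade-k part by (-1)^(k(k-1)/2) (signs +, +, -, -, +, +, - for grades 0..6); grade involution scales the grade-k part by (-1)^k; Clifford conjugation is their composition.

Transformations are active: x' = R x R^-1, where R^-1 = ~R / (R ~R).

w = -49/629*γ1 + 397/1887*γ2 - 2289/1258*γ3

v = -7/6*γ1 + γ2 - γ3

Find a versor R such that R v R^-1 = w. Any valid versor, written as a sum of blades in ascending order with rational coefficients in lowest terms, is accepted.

Since q(v) = q(w) = 121/36, the sum R = v + w = -4697/3774*γ1 + 2284/1887*γ2 - 3547/1258*γ3 does the job whenever invertible.
Answer: -4697/3774*γ1 + 2284/1887*γ2 - 3547/1258*γ3


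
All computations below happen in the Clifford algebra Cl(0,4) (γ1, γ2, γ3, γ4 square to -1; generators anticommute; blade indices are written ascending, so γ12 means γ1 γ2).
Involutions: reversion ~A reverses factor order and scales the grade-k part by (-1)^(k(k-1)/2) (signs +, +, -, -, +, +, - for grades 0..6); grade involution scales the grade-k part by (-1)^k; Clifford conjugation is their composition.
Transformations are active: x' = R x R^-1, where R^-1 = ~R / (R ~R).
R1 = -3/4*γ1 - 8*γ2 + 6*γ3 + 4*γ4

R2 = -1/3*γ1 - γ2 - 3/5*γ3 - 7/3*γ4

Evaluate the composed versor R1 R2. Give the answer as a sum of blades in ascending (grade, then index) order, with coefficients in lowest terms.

Distribute over the terms of R1 (each basis-blade product reordered to ascending indices, repeated generators contracted through their squares):
(-3/4*γ1) R2 = -1/4 + 3/4*γ12 + 9/20*γ13 + 7/4*γ14
(-8*γ2) R2 = -8 - 8/3*γ12 + 24/5*γ23 + 56/3*γ24
(6*γ3) R2 = 18/5 + 2*γ13 + 6*γ23 - 14*γ34
(4*γ4) R2 = 28/3 + 4/3*γ14 + 4*γ24 + 12/5*γ34
Summing the partial products and collecting blades:
Answer: 281/60 - 23/12*γ12 + 49/20*γ13 + 37/12*γ14 + 54/5*γ23 + 68/3*γ24 - 58/5*γ34


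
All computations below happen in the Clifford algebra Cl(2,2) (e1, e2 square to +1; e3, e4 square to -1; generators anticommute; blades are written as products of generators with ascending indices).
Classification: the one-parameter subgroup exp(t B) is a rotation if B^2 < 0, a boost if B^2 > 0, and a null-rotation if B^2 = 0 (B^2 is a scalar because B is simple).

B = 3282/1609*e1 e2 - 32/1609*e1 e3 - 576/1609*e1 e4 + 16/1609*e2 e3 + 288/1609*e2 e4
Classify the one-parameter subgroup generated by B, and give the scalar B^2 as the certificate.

B^2 term by term: the squares give (3282/1609)^2*(e1 e2)^2 + (-32/1609)^2*(e1 e3)^2 + (-576/1609)^2*(e1 e4)^2 + (16/1609)^2*(e2 e3)^2 + (288/1609)^2*(e2 e4)^2 = 10771524/2588881*(-1) + 1024/2588881*(+1) + 331776/2588881*(+1) + 256/2588881*(+1) + 82944/2588881*(+1) = -4 (each basis 2-blade squares to minus the product of its generators' squares); cross terms between blades sharing an index anticommute and cancel; the commuting (index-disjoint) pairs give grade-4 terms 2*c*c'*(blade product), which cancel blade by blade — e1 e2 e3 e4: 18432/2588881 - 18432/2588881 = 0 — confirming B is simple. So B^2 = -4.
Answer: rotation, certificate B^2 = -4. Why this suffices: the scalar -4 survives any versor conjugation, so its sign alone determines the class however B is presented.


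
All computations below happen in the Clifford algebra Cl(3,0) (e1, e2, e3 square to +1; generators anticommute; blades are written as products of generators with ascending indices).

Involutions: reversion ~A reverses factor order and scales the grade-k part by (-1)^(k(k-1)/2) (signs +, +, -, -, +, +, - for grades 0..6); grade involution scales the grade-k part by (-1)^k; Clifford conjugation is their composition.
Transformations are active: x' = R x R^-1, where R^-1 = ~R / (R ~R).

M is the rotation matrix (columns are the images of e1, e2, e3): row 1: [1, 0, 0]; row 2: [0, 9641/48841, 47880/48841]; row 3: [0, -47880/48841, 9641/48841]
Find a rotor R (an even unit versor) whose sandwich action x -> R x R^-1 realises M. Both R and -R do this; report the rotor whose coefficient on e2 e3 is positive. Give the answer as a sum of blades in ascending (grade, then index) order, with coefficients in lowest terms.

Method: write R = a + b12*e1 e2 + b13*e1 e3 + b23*e2 e3 with a^2 + b12^2 + b13^2 + b23^2 = 1 (so R^-1 = ~R). Expanding the columns R e_j ~R gives tr M = 4a^2 - 1 and, from the antisymmetric part, M21 - M12 = -4a*b12, M13 - M31 = 4a*b13, M32 - M23 = -4a*b23.
Here tr M = 68123/48841, so a^2 = (1 + tr M)/4 = 29241/48841 and a = ±171/221. Taking a = 171/221: M21 - M12 = 0, M13 - M31 = 0, M32 - M23 = -95760/48841, giving b12 = 0, b13 = 0, b23 = 140/221, i.e. R = 171/221 + 140/221*e2 e3.
Its e2 e3 coefficient is already positive.
Answer: 171/221 + 140/221*e2 e3. Note: both R and -R realise this M (trace 68123/48841); the covering map identifies them, and the e2 e3-coefficient sign is the tie-breaker.


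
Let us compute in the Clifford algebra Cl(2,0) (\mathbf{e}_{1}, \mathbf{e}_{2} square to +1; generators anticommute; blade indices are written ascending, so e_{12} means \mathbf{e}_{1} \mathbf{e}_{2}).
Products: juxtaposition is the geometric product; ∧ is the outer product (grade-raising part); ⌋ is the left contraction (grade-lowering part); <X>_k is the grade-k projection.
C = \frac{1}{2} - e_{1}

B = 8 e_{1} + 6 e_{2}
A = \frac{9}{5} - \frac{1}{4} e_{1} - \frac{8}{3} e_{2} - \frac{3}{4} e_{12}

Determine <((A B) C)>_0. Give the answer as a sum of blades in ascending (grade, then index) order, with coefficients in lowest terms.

step 1: -18 + \frac{99}{10} e_{1} + \frac{84}{5} e_{2} + \frac{119}{6} e_{12}
step 2: -\frac{189}{10} + \frac{459}{20} e_{1} + \frac{847}{30} e_{2} + \frac{1603}{60} e_{12}
step 3: -\frac{189}{10}
Answer: -\frac{189}{10}


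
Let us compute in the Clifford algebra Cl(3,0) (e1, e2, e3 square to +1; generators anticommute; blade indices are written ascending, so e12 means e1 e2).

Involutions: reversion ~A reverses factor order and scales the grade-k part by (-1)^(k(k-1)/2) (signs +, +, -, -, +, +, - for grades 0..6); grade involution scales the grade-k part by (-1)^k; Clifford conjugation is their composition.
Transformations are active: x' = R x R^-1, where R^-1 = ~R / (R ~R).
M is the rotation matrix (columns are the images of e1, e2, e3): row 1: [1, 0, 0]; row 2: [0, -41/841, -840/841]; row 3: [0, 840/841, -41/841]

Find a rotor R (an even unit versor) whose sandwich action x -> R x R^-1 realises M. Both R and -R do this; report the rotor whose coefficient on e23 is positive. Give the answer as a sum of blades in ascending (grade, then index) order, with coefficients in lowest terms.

Method: write R = a + b12*e12 + b13*e13 + b23*e23 with a^2 + b12^2 + b13^2 + b23^2 = 1 (so R^-1 = ~R). Expanding the columns R e_j ~R gives tr M = 4a^2 - 1 and, from the antisymmetric part, M21 - M12 = -4a*b12, M13 - M31 = 4a*b13, M32 - M23 = -4a*b23.
Here tr M = 759/841, so a^2 = (1 + tr M)/4 = 400/841 and a = ±20/29. Taking a = 20/29: M21 - M12 = 0, M13 - M31 = 0, M32 - M23 = 1680/841, giving b12 = 0, b13 = 0, b23 = -21/29, i.e. R = 20/29 - 21/29*e23.
Its e23 coefficient is negative, so report the other preimage -R.
Answer: -20/29 + 21/29*e23. Uniqueness: Spin(3) -> SO(3) maps R and -R to the same rotation of trace 759/841; fixing the sign of the e23 coefficient removes the ambiguity.


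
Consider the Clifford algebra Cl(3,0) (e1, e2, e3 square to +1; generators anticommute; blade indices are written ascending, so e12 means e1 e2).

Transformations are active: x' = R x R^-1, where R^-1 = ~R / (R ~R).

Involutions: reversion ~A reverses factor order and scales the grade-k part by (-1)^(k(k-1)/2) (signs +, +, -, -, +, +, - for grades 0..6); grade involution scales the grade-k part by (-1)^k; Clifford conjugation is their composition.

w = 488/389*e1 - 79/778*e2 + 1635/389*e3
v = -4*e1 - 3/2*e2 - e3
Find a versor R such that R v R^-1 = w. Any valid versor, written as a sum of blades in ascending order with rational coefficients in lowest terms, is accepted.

Equal squares first: v^2 = w^2 = 77/4. Then v + w = -1068/389*e1 - 623/389*e2 + 1246/389*e3 is a versor taking v to w, provided it is invertible.
Answer: -1068/389*e1 - 623/389*e2 + 1246/389*e3


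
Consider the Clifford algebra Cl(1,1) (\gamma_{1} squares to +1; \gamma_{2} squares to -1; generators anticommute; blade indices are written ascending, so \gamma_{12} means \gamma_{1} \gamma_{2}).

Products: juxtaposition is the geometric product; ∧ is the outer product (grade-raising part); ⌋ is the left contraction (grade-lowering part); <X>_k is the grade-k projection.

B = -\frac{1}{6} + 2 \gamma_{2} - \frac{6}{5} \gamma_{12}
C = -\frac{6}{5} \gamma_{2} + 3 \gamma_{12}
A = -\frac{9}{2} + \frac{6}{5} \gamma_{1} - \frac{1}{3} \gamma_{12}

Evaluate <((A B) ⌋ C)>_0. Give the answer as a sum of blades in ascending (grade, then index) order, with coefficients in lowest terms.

step 1: \frac{23}{20} + \frac{7}{15} \gamma_{1} - \frac{261}{25} \gamma_{2} + \frac{707}{90} \gamma_{12}
step 2: \frac{8279}{750} - \frac{783}{25} \gamma_{1} + \frac{1}{50} \gamma_{2} + \frac{69}{20} \gamma_{12}
step 3: \frac{8279}{750}
Answer: \frac{8279}{750}


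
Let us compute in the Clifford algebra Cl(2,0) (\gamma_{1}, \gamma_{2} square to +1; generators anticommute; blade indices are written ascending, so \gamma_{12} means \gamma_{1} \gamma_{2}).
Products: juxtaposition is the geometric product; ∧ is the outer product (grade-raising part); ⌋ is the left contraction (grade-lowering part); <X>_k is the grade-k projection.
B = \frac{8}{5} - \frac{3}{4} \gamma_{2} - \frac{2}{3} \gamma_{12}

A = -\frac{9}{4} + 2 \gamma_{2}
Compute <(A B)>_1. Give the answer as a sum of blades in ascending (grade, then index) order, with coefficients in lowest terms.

step 1: -\frac{51}{10} + \frac{4}{3} \gamma_{1} + \frac{391}{80} \gamma_{2} + \frac{3}{2} \gamma_{12}
step 2: \frac{4}{3} \gamma_{1} + \frac{391}{80} \gamma_{2}
Answer: \frac{4}{3} \gamma_{1} + \frac{391}{80} \gamma_{2}


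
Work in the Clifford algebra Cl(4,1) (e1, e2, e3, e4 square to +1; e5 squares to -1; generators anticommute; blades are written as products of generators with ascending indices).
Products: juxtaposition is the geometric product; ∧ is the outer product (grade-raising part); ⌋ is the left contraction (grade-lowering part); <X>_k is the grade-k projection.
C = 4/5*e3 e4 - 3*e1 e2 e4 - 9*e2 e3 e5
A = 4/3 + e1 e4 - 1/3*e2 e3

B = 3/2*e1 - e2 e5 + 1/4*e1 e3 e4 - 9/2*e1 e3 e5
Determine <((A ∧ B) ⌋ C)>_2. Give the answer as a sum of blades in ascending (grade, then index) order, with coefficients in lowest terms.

step 1: 2*e1 - 4/3*e2 e5 - 1/2*e1 e2 e3 + 1/3*e1 e3 e4 - 6*e1 e3 e5 + e1 e2 e4 e5
step 2: -12*e3 - 6*e2 e4
step 3: -6*e2 e4
Answer: -6*e2 e4


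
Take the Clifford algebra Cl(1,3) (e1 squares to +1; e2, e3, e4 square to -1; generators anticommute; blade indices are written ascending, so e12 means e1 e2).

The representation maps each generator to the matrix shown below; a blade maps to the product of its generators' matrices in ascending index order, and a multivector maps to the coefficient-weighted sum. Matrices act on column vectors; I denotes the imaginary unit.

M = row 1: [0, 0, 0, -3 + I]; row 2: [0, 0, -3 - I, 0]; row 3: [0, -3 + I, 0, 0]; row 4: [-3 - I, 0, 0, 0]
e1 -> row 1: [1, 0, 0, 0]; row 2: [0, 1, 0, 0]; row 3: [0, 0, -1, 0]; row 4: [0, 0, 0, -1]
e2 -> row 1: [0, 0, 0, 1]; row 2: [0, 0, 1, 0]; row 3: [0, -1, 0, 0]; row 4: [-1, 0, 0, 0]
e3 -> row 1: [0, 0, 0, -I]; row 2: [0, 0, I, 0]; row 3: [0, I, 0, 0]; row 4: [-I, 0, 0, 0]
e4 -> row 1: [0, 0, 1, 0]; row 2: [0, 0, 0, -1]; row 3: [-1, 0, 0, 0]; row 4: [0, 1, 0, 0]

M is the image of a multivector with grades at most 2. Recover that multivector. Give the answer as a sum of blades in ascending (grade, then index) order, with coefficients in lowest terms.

Method: the blade images are trace-orthogonal — tr(rho(e_A) rho(e_B)^-1) = 4 if A = B and 0 otherwise — and rho(e_A)^-1 = (e_A)^2 * rho(e_A) with (e_A)^2 = +1 or -1, so the coefficient of e_A in the preimage is (e_A)^2 * tr(M rho(e_A))/4.
Nonzero projections over blades of grade <= 2: e12: (e12)^2 = +1, tr(M rho(e12)) = -12, coefficient -3; e13: (e13)^2 = +1, tr(M rho(e13)) = -4, coefficient -1. Every other blade of grade <= 2 projects to 0.
Answer: -3*e12 - e13


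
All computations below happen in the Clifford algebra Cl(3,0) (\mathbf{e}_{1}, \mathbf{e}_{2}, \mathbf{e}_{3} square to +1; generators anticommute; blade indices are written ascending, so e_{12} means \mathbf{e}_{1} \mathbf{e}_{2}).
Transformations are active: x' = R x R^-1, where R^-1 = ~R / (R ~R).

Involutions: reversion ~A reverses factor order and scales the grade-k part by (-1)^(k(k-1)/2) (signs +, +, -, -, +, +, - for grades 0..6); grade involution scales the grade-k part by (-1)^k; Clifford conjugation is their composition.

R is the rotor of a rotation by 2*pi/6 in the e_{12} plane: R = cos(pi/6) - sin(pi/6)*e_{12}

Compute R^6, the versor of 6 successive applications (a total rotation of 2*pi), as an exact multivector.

Because a rotor carries half the rotation angle, composing 6 copies of this e_{12}-plane rotor multiplies the phase: 6*(pi/6) = \pi, hence R^6 = cos(\pi) - sin(\pi)*e_{12}.
cos(\pi) = -1 and sin(\pi) = 0, so R^6 = -1. The total rotation 2*pi is 1 full turn, so every vector returns to itself, yet the rotor is -1, on the OTHER sheet of the double cover (an odd number of 2*pi turns).
Answer: -1


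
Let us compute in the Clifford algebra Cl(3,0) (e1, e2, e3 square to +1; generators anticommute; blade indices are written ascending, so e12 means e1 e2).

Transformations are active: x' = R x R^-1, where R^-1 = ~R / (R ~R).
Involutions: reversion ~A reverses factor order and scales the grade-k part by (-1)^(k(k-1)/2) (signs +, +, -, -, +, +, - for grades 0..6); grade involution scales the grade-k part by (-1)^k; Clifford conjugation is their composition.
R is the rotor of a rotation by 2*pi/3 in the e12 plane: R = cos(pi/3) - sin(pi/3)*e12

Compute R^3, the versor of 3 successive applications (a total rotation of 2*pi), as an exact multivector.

The rotor phase is half the rotation angle and phases add under composition, so 3 steps in the e12 plane accumulate phase 3*(pi/3) = pi: R^3 = cos(pi) - sin(pi)*e12.
cos(pi) = -1 and sin(pi) = 0, so R^3 = -1. The total rotation 2*pi is 1 full turn, so every vector returns to itself, yet the rotor is -1, on the OTHER sheet of the double cover (an odd number of 2*pi turns).
Answer: -1


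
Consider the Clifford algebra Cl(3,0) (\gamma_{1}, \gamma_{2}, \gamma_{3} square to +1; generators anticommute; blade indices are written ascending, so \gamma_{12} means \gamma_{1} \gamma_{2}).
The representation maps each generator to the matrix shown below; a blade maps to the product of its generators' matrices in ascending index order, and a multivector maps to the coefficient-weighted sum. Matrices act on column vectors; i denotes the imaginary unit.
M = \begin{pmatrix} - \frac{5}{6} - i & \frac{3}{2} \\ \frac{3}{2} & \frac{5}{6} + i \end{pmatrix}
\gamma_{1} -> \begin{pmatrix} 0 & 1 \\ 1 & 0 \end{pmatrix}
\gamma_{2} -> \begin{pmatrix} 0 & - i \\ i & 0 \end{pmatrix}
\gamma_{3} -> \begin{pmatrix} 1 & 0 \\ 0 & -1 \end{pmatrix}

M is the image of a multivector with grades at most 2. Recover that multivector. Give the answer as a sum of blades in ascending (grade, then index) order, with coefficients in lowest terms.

Method: 1, rho(\gamma_{1}), rho(\gamma_{2}), rho(\gamma_{3}) form a trace-orthogonal basis of the 2x2 complex matrices (tr(X Y) = 2 if X = Y, else 0), so M = m0*1 + m1*rho(\gamma_{1}) + m2*rho(\gamma_{2}) + m3*rho(\gamma_{3}) with m0 = tr(M)/2 = 0, m1 = tr(M rho(\gamma_{1}))/2 = \frac{3}{2}, m2 = tr(M rho(\gamma_{2}))/2 = 0, m3 = tr(M rho(\gamma_{3}))/2 = - \frac{5}{6} - i.
Multiplying table entries, the bivector images are rho(\gamma_{12}) = i*rho(\gamma_{3}), rho(\gamma_{13}) = -i*rho(\gamma_{2}), rho(\gamma_{23}) = i*rho(\gamma_{1}); with real blade coefficients the real parts of m0..m3 are the coefficients of 1, \gamma_{1}, \gamma_{2}, \gamma_{3} and the imaginary parts give the bivectors (\gamma_{23}: Im m1, \gamma_{13}: -Im m2, \gamma_{12}: Im m3).
Answer: \frac{3}{2} \gamma_{1} - \frac{5}{6} \gamma_{3} - \gamma_{12}


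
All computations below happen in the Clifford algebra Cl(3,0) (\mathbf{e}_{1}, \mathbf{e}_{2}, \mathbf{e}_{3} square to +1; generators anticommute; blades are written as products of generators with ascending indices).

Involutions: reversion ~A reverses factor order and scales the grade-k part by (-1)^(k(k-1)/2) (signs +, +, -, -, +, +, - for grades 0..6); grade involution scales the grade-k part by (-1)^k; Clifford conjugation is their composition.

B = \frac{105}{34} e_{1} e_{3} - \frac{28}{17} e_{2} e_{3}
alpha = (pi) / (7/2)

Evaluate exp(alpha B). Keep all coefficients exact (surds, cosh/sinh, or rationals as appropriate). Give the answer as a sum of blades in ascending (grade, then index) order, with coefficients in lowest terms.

B^2 term by term: the squares give (\frac{105}{34})^2*(e_{1} e_{3})^2 + (-\frac{28}{17})^2*(e_{2} e_{3})^2 = \frac{11025}{1156}*(-1) + \frac{784}{289}*(-1) = -\frac{49}{4} (each basis 2-blade squares to minus the product of its generators' squares); cross terms between blades sharing an index anticommute and cancel. So B^2 = -\frac{49}{4}.
B^2 = -\frac{49}{4} — since the square is negative, the closed form is circular: l = \frac{7}{2}, alpha*l = \pi, so exp(alpha B) = cos(\pi) + (sin(\pi)/(\frac{7}{2}))*B = -1 + (0)*B.
Answer: -1


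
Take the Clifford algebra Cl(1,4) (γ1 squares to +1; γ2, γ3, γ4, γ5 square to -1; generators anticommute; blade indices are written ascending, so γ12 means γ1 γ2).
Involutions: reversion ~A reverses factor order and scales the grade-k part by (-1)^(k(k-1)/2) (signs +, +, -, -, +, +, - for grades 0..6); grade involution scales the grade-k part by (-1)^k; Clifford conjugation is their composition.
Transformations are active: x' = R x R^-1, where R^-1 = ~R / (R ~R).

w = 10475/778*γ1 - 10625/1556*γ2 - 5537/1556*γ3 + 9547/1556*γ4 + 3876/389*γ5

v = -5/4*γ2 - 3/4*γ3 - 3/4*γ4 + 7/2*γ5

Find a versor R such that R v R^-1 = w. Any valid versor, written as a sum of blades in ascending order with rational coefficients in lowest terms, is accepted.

The midline construction: v and w both square to -239/16, so reflecting in their sum 10475/778*γ1 - 6285/778*γ2 - 1676/389*γ3 + 2095/389*γ4 + 10475/778*γ5 exchanges them.
Answer: 10475/778*γ1 - 6285/778*γ2 - 1676/389*γ3 + 2095/389*γ4 + 10475/778*γ5


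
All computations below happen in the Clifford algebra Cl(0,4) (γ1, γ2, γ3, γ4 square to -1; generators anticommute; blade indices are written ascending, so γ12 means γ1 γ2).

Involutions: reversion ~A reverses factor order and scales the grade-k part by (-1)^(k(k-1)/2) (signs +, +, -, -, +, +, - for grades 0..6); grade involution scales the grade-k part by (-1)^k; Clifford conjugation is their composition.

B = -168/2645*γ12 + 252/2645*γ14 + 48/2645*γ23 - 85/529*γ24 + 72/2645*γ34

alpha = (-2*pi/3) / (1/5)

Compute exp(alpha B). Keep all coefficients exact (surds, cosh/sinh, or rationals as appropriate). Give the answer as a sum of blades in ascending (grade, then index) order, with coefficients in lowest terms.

B^2 term by term: the squares give (-168/2645)^2*(γ12)^2 + (252/2645)^2*(γ14)^2 + (48/2645)^2*(γ23)^2 + (-85/529)^2*(γ24)^2 + (72/2645)^2*(γ34)^2 = 28224/6996025*(-1) + 63504/6996025*(-1) + 2304/6996025*(-1) + 7225/279841*(-1) + 5184/6996025*(-1) = -1/25 (each basis 2-blade squares to minus the product of its generators' squares); cross terms between blades sharing an index anticommute and cancel; the commuting (index-disjoint) pairs give grade-4 terms 2*c*c'*(blade product), which cancel blade by blade — γ1234: -24192/6996025 + 24192/6996025 = 0 — confirming B is simple. So B^2 = -1/25.
B^2 = -1/25 — the negative square puts this in the circular regime; l = 1/5, alpha*l = -2*pi/3, so exp(alpha B) = cos(-2*pi/3) + (sin(-2*pi/3)/(1/5))*B = -1/2 + (-5*sqrt(3)/2)*B.
Answer: -1/2 + 84*sqrt(3)/529*γ12 - 126*sqrt(3)/529*γ14 - 24*sqrt(3)/529*γ23 + 425*sqrt(3)/1058*γ24 - 36*sqrt(3)/529*γ34


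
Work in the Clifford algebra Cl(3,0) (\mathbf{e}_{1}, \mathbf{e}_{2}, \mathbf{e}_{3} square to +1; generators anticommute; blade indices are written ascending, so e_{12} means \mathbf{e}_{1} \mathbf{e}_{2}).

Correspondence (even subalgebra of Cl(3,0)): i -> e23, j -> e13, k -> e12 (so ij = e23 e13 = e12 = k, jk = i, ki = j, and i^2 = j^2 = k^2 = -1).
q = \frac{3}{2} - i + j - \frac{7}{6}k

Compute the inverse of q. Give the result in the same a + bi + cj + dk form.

In blades: q = \frac{3}{2} - \frac{7}{6} e_{12} + e_{13} - e_{23}.
With qbar = \frac{3}{2} + \frac{7}{6} e_{12} - e_{13} + e_{23} (scalar fixed, mapped units negated), q qbar = \frac{101}{18} (the sum of squared coefficients), so q^-1 = qbar / (\frac{101}{18}) = \frac{27}{101} + \frac{21}{101} e_{12} - \frac{18}{101} e_{13} + \frac{18}{101} e_{23}; translating back:
Answer: \frac{27}{101} + \frac{18}{101}i - \frac{18}{101}j + \frac{21}{101}k


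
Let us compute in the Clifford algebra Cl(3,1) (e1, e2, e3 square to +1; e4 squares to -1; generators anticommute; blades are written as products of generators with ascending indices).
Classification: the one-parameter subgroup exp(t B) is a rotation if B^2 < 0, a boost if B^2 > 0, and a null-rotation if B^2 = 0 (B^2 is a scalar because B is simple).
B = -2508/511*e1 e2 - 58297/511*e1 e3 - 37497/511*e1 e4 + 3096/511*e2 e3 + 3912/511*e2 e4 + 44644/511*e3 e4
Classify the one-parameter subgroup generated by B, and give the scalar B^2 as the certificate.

B^2 term by term: the squares give (-2508/511)^2*(e1 e2)^2 + (-58297/511)^2*(e1 e3)^2 + (-37497/511)^2*(e1 e4)^2 + (3096/511)^2*(e2 e3)^2 + (3912/511)^2*(e2 e4)^2 + (44644/511)^2*(e3 e4)^2 = 6290064/261121*(-1) + 3398540209/261121*(-1) + 1406025009/261121*(+1) + 9585216/261121*(-1) + 15303744/261121*(+1) + 1993086736/261121*(+1) = 0 (each basis 2-blade squares to minus the product of its generators' squares); cross terms between blades sharing an index anticommute and cancel; the commuting (index-disjoint) pairs give grade-4 terms 2*c*c'*(blade product), which cancel blade by blade — e1 e2 e3 e4: -223934304/261121 + 456115728/261121 - 232181424/261121 = 0 — confirming B is simple. So B^2 = 0.
Answer: null-rotation, certificate B^2 = 0. The invariant at work: B^2 = 0 is unchanged by conjugation, hence its sign classifies the subgroup whatever basis B is written in.


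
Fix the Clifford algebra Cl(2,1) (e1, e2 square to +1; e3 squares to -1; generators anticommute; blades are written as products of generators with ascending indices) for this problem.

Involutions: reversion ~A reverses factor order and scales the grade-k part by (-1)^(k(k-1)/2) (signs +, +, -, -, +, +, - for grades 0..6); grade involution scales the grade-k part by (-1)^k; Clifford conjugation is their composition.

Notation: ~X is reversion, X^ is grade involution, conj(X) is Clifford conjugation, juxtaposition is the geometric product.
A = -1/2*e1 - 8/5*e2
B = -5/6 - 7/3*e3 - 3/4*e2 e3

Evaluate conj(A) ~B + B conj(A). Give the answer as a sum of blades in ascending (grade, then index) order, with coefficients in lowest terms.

first term: -5/12*e1 - 4/3*e2 + 6/5*e3 - 7/6*e1 e3 - 56/15*e2 e3 + 3/8*e1 e2 e3
second term: -5/12*e1 - 4/3*e2 + 6/5*e3 + 7/6*e1 e3 + 56/15*e2 e3 - 3/8*e1 e2 e3
Answer: -5/6*e1 - 8/3*e2 + 12/5*e3


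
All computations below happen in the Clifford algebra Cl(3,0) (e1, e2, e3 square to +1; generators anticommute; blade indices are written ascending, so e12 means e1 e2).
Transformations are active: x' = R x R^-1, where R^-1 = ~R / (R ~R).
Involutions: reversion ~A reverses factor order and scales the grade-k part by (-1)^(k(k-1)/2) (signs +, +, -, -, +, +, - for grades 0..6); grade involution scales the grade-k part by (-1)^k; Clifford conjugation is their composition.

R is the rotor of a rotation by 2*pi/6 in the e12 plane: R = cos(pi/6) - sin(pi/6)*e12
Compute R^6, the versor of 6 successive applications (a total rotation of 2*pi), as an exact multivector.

Rotor phase runs at HALF the rotation angle; powers of one rotor simply add phase, so after 6 steps in e12 the phase is 6*pi/6 = pi and R^6 = cos(pi) - sin(pi)*e12.
cos(pi) = -1 and sin(pi) = 0, so R^6 = -1. The total rotation 2*pi is 1 full turn, so every vector returns to itself, yet the rotor is -1, on the OTHER sheet of the double cover (an odd number of 2*pi turns).
Answer: -1


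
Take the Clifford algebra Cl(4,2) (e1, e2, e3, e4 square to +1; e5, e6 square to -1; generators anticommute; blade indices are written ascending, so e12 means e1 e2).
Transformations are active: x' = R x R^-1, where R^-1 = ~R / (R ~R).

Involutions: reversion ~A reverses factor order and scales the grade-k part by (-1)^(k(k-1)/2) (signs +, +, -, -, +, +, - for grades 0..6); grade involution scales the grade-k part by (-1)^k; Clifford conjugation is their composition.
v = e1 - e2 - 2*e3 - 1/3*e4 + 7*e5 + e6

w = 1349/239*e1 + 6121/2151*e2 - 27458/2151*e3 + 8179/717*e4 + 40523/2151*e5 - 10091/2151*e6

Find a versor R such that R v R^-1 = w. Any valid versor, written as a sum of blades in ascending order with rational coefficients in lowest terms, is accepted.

Since q(v) = q(w) = -395/9, the sum R = v + w = 1588/239*e1 + 3970/2151*e2 - 31760/2151*e3 + 7940/717*e4 + 55580/2151*e5 - 7940/2151*e6 does the job whenever invertible.
Answer: 1588/239*e1 + 3970/2151*e2 - 31760/2151*e3 + 7940/717*e4 + 55580/2151*e5 - 7940/2151*e6


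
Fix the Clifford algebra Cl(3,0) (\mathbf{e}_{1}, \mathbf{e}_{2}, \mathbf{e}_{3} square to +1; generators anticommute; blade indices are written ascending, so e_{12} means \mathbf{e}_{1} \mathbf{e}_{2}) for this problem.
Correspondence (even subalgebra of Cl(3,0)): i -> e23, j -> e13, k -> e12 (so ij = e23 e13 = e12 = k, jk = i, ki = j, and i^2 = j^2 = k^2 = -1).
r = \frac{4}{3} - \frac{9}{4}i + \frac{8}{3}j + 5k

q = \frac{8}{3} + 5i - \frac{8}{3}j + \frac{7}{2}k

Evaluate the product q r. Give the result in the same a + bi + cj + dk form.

In blades: q = \frac{8}{3} + \frac{7}{2} e_{12} - \frac{8}{3} e_{13} + 5 e_{23}, r = \frac{4}{3} + 5 e_{12} + \frac{8}{3} e_{13} - \frac{9}{4} e_{23}.
Distribute q over r term by term (generator squares from the signature, products reordered to ascending indices): (\frac{8}{3})*r = \frac{32}{9} + \frac{40}{3} e_{12} + \frac{64}{9} e_{13} - 6 e_{23}; (\frac{7}{2} e_{12})*r = -\frac{35}{2} + \frac{14}{3} e_{12} - \frac{63}{8} e_{13} - \frac{28}{3} e_{23}; (-\frac{8}{3} e_{13})*r = \frac{64}{9} - 6 e_{12} - \frac{32}{9} e_{13} - \frac{40}{3} e_{23}; (5 e_{23})*r = \frac{45}{4} + \frac{40}{3} e_{12} - 25 e_{13} + \frac{20}{3} e_{23}.
Sum: \frac{53}{12} + \frac{76}{3} e_{12} - \frac{2111}{72} e_{13} - 22 e_{23}; translating back through the correspondence:
Answer: \frac{53}{12} - 22i - \frac{2111}{72}j + \frac{76}{3}k


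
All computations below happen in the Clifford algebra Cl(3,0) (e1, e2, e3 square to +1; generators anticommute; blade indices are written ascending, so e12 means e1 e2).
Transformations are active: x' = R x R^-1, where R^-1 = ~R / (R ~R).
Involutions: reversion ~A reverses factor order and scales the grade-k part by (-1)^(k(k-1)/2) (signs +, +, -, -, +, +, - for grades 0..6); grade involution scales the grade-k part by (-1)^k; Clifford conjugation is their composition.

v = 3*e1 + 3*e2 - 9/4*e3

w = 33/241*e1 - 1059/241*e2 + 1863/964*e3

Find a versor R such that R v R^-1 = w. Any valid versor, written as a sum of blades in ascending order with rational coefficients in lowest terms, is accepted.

Sketch: the shared square 369/16 makes R = v + w = 756/241*e1 - 336/241*e2 - 153/482*e3 the natural versor; its sandwich fixes that direction, negates (v - w)/2, and sends v to w.
Answer: 756/241*e1 - 336/241*e2 - 153/482*e3


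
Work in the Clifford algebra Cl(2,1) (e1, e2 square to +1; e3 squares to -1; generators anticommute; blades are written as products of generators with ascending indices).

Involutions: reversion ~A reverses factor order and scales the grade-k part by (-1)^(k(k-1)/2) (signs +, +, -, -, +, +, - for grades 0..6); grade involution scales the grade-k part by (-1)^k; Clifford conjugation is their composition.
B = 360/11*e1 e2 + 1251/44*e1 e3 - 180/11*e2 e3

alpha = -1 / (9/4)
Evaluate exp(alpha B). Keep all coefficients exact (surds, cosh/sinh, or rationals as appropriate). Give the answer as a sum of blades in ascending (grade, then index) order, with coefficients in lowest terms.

B^2 term by term: the squares give (360/11)^2*(e1 e2)^2 + (1251/44)^2*(e1 e3)^2 + (-180/11)^2*(e2 e3)^2 = 129600/121*(-1) + 1565001/1936*(+1) + 32400/121*(+1) = 81/16 (each basis 2-blade squares to minus the product of its generators' squares); cross terms between blades sharing an index anticommute and cancel. So B^2 = 81/16.
B^2 = 81/16 — the series telescopes hyperbolically here: l = 9/4, alpha*l = -1, so exp(alpha B) = cosh(-1) + (sinh(-1)/(9/4))*B = cosh(1) + (-4*sinh(1)/9)*B.
Answer: cosh(1) - 160*sinh(1)/11*e1 e2 - 139*sinh(1)/11*e1 e3 + 80*sinh(1)/11*e2 e3


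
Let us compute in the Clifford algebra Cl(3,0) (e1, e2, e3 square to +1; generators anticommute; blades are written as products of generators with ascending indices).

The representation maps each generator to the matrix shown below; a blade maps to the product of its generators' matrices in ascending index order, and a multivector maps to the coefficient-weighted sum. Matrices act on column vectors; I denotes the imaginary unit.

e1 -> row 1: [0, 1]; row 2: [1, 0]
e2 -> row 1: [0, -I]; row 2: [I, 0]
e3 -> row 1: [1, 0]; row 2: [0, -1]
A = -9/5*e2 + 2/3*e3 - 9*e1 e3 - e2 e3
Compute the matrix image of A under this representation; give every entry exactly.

Bivector images (products of the table entries): rho(e1 e3) = rho(e1)rho(e3) = row 1: [0, -1]; row 2: [1, 0]; rho(e2 e3) = rho(e2)rho(e3) = row 1: [0, I]; row 2: [I, 0].
M = (-9/5)*rho(e2) + (2/3)*rho(e3) + (-9)*rho(e1 e3) + (-1)*rho(e2 e3), summed entrywise:
Answer: row 1: [2/3, 9 + 4*I/5]; row 2: [-9 - 14*I/5, -2/3]


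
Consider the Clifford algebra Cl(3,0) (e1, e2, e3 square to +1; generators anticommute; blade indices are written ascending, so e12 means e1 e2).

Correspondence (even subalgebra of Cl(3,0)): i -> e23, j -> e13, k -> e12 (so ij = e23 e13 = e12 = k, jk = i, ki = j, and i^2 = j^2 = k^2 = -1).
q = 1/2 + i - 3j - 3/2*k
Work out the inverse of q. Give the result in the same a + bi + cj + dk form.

In blades: q = 1/2 - 3/2*e12 - 3*e13 + e23.
With qbar = 1/2 + 3/2*e12 + 3*e13 - e23 (scalar fixed, mapped units negated), q qbar = 25/2 (the sum of squared coefficients), so q^-1 = qbar / (25/2) = 1/25 + 3/25*e12 + 6/25*e13 - 2/25*e23; translating back:
Answer: 1/25 - 2/25*i + 6/25*j + 3/25*k
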